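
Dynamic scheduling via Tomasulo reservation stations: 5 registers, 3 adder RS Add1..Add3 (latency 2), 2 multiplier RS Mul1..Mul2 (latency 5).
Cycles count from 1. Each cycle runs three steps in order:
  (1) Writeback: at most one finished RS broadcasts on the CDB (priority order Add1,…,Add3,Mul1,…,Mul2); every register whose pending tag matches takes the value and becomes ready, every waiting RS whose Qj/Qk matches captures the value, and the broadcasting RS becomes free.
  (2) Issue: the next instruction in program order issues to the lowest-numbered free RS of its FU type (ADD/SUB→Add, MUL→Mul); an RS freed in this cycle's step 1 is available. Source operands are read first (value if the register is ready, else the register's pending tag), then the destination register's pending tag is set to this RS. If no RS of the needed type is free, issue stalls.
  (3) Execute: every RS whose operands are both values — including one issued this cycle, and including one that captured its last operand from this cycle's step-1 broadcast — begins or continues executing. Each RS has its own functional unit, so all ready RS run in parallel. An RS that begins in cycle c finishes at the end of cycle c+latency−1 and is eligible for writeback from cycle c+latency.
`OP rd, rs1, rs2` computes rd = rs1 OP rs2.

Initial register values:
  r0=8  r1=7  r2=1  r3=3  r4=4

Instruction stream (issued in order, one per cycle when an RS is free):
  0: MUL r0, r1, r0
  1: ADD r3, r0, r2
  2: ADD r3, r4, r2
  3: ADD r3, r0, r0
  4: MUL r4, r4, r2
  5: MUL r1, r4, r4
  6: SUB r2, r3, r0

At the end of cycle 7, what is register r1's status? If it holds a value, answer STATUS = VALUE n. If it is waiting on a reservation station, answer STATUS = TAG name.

c1: issue MUL r0<-Mul1 | r0:Mul1,r1:7,r2:1,r3:3,r4:4
c2: issue ADD r3<-Add1 | r0:Mul1,r1:7,r2:1,r3:Add1,r4:4
c3: issue ADD r3<-Add2 | r0:Mul1,r1:7,r2:1,r3:Add2,r4:4
c4: issue ADD r3<-Add3 | r0:Mul1,r1:7,r2:1,r3:Add3,r4:4
c5: CDB Add2=5; issue MUL r4<-Mul2 | r0:Mul1,r1:7,r2:1,r3:Add3,r4:Mul2
c6: CDB Mul1=56; issue MUL r1<-Mul1 | r0:56,r1:Mul1,r2:1,r3:Add3,r4:Mul2
c7: issue SUB r2<-Add2 | r0:56,r1:Mul1,r2:Add2,r3:Add3,r4:Mul2

STATUS = TAG Mul1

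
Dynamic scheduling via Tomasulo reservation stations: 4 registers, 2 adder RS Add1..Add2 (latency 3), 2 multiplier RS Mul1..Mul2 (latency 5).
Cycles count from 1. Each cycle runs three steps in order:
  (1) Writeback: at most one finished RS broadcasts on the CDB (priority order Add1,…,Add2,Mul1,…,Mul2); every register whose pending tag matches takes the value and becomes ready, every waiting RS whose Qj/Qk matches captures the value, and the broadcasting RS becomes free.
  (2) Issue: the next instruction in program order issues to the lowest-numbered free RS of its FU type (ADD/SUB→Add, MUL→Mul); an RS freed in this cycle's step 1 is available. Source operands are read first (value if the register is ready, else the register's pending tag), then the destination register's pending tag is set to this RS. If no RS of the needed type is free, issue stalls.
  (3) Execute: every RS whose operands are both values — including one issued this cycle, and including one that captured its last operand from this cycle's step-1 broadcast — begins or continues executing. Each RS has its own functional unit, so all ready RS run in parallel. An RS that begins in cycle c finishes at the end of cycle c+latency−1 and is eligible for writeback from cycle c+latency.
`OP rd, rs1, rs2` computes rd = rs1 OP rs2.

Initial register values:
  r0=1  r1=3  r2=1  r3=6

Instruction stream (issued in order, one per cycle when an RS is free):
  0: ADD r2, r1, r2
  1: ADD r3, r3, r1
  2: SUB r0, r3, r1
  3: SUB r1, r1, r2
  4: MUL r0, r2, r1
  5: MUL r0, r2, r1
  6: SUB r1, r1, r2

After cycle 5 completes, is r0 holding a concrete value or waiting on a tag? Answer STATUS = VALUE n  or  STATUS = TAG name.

c1: issue ADD r2<-Add1 | r0:1,r1:3,r2:Add1,r3:6
c2: issue ADD r3<-Add2 | r0:1,r1:3,r2:Add1,r3:Add2
c3: stall | r0:1,r1:3,r2:Add1,r3:Add2
c4: CDB Add1=4; issue SUB r0<-Add1 | r0:Add1,r1:3,r2:4,r3:Add2
c5: CDB Add2=9; issue SUB r1<-Add2 | r0:Add1,r1:Add2,r2:4,r3:9

STATUS = TAG Add1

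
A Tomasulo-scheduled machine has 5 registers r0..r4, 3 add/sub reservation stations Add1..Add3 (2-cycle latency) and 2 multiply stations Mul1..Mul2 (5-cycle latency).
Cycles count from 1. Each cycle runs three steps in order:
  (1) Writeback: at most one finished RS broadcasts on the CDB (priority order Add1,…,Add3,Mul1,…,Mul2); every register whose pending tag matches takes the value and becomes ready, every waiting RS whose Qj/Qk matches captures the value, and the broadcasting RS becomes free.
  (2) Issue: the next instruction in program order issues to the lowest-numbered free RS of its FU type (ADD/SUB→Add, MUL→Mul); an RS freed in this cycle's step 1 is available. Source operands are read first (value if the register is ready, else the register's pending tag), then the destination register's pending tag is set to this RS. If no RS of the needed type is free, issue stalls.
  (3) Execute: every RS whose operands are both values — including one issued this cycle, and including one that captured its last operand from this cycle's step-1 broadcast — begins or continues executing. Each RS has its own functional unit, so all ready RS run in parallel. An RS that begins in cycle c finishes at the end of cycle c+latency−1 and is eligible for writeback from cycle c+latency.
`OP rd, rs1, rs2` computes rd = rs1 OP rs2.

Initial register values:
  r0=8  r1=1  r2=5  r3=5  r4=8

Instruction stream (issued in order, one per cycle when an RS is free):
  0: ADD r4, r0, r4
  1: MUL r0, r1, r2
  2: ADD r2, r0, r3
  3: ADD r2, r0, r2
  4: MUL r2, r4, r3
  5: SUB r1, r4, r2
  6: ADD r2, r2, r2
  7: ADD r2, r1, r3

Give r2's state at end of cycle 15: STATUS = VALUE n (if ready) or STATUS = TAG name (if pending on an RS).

STATUS = VALUE -59

cycle 1: issue ADD r4<-Add1 // r0:8,r1:1,r2:5,r3:5,r4:Add1
cycle 2: issue MUL r0<-Mul1 // r0:Mul1,r1:1,r2:5,r3:5,r4:Add1
cycle 3: CDB Add1=16; issue ADD r2<-Add1 // r0:Mul1,r1:1,r2:Add1,r3:5,r4:16
cycle 4: issue ADD r2<-Add2 // r0:Mul1,r1:1,r2:Add2,r3:5,r4:16
cycle 5: issue MUL r2<-Mul2 // r0:Mul1,r1:1,r2:Mul2,r3:5,r4:16
cycle 6: issue SUB r1<-Add3 // r0:Mul1,r1:Add3,r2:Mul2,r3:5,r4:16
cycle 7: CDB Mul1=5; stall // r0:5,r1:Add3,r2:Mul2,r3:5,r4:16
cycle 8: stall // r0:5,r1:Add3,r2:Mul2,r3:5,r4:16
cycle 9: CDB Add1=10; issue ADD r2<-Add1 // r0:5,r1:Add3,r2:Add1,r3:5,r4:16
cycle 10: CDB Mul2=80; stall // r0:5,r1:Add3,r2:Add1,r3:5,r4:16
cycle 11: CDB Add2=15; issue ADD r2<-Add2 // r0:5,r1:Add3,r2:Add2,r3:5,r4:16
cycle 12: CDB Add1=160 // r0:5,r1:Add3,r2:Add2,r3:5,r4:16
cycle 13: CDB Add3=-64 // r0:5,r1:-64,r2:Add2,r3:5,r4:16
cycle 14: - // r0:5,r1:-64,r2:Add2,r3:5,r4:16
cycle 15: CDB Add2=-59 // r0:5,r1:-64,r2:-59,r3:5,r4:16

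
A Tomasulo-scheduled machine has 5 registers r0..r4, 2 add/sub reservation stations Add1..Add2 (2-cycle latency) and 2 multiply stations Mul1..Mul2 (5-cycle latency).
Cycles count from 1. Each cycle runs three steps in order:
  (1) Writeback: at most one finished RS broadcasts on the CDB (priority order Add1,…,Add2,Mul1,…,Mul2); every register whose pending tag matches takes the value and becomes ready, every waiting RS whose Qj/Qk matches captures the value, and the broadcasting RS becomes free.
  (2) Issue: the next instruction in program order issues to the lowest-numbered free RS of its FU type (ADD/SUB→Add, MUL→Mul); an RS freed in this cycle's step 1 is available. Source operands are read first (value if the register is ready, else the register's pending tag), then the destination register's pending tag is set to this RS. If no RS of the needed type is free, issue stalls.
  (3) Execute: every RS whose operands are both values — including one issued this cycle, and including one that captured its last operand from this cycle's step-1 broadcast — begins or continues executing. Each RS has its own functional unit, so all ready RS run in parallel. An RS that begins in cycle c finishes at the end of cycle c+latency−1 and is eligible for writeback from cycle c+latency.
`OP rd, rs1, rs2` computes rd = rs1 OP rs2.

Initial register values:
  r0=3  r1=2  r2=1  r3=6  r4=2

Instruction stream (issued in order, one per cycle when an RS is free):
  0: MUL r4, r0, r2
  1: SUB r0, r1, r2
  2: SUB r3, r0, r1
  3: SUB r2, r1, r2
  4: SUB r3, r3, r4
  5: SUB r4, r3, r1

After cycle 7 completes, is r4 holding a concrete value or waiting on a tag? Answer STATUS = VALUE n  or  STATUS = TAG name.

c1: issue MUL r4<-Mul1 | r0:3,r1:2,r2:1,r3:6,r4:Mul1
c2: issue SUB r0<-Add1 | r0:Add1,r1:2,r2:1,r3:6,r4:Mul1
c3: issue SUB r3<-Add2 | r0:Add1,r1:2,r2:1,r3:Add2,r4:Mul1
c4: CDB Add1=1; issue SUB r2<-Add1 | r0:1,r1:2,r2:Add1,r3:Add2,r4:Mul1
c5: stall | r0:1,r1:2,r2:Add1,r3:Add2,r4:Mul1
c6: CDB Add1=1; issue SUB r3<-Add1 | r0:1,r1:2,r2:1,r3:Add1,r4:Mul1
c7: CDB Add2=-1; issue SUB r4<-Add2 | r0:1,r1:2,r2:1,r3:Add1,r4:Add2

STATUS = TAG Add2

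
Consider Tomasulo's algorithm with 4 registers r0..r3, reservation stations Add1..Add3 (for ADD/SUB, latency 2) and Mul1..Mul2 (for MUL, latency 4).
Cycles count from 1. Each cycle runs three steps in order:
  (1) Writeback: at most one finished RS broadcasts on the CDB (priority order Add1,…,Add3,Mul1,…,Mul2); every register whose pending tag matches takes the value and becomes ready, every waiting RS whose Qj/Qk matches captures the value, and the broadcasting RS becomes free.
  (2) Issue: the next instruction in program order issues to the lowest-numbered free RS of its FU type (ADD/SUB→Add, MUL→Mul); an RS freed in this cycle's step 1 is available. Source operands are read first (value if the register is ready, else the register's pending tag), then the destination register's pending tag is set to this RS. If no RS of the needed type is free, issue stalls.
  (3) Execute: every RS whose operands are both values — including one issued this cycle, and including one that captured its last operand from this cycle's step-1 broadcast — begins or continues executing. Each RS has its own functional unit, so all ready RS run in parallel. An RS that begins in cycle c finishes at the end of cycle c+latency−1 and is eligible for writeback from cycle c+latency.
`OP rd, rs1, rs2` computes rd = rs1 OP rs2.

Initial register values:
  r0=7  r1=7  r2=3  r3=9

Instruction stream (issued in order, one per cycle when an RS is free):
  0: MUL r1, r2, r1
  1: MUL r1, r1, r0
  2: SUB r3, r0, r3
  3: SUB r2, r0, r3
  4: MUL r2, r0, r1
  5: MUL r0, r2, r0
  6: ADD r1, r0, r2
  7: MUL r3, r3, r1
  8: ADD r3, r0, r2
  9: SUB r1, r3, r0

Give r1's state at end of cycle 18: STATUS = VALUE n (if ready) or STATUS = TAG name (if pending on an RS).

STATUS = TAG Add3

  c1: issue MUL r1<-Mul1  regs: r0:7,r1:Mul1,r2:3,r3:9
  c2: issue MUL r1<-Mul2  regs: r0:7,r1:Mul2,r2:3,r3:9
  c3: issue SUB r3<-Add1  regs: r0:7,r1:Mul2,r2:3,r3:Add1
  c4: issue SUB r2<-Add2  regs: r0:7,r1:Mul2,r2:Add2,r3:Add1
  c5: CDB Add1=-2; stall  regs: r0:7,r1:Mul2,r2:Add2,r3:-2
  c6: CDB Mul1=21; issue MUL r2<-Mul1  regs: r0:7,r1:Mul2,r2:Mul1,r3:-2
  c7: CDB Add2=9; stall  regs: r0:7,r1:Mul2,r2:Mul1,r3:-2
  c8: stall  regs: r0:7,r1:Mul2,r2:Mul1,r3:-2
  c9: stall  regs: r0:7,r1:Mul2,r2:Mul1,r3:-2
  c10: CDB Mul2=147; issue MUL r0<-Mul2  regs: r0:Mul2,r1:147,r2:Mul1,r3:-2
  c11: issue ADD r1<-Add1  regs: r0:Mul2,r1:Add1,r2:Mul1,r3:-2
  c12: stall  regs: r0:Mul2,r1:Add1,r2:Mul1,r3:-2
  c13: stall  regs: r0:Mul2,r1:Add1,r2:Mul1,r3:-2
  c14: CDB Mul1=1029; issue MUL r3<-Mul1  regs: r0:Mul2,r1:Add1,r2:1029,r3:Mul1
  c15: issue ADD r3<-Add2  regs: r0:Mul2,r1:Add1,r2:1029,r3:Add2
  c16: issue SUB r1<-Add3  regs: r0:Mul2,r1:Add3,r2:1029,r3:Add2
  c17: -  regs: r0:Mul2,r1:Add3,r2:1029,r3:Add2
  c18: CDB Mul2=7203  regs: r0:7203,r1:Add3,r2:1029,r3:Add2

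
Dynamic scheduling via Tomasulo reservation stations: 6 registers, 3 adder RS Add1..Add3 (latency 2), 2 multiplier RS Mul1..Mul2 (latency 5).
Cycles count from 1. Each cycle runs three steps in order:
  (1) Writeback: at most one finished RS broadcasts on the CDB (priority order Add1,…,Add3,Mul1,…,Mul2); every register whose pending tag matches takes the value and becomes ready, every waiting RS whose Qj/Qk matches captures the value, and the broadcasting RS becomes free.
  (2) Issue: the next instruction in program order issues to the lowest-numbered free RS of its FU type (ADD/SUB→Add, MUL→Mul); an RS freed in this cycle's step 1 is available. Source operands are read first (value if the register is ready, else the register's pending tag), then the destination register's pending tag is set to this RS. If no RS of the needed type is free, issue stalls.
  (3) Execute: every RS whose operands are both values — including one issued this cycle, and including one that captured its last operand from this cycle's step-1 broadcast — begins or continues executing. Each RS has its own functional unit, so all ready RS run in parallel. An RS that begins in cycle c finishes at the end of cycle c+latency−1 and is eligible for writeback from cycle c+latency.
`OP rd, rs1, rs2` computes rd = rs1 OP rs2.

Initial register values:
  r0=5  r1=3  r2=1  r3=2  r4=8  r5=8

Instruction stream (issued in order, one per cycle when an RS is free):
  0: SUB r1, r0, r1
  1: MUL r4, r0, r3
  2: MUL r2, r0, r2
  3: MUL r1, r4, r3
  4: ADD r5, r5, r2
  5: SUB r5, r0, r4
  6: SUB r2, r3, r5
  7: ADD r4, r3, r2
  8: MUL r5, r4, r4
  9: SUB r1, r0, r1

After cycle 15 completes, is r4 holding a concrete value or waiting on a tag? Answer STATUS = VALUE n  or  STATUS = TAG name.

cycle 1: issue SUB r1<-Add1 // r0:5,r1:Add1,r2:1,r3:2,r4:8,r5:8
cycle 2: issue MUL r4<-Mul1 // r0:5,r1:Add1,r2:1,r3:2,r4:Mul1,r5:8
cycle 3: CDB Add1=2; issue MUL r2<-Mul2 // r0:5,r1:2,r2:Mul2,r3:2,r4:Mul1,r5:8
cycle 4: stall // r0:5,r1:2,r2:Mul2,r3:2,r4:Mul1,r5:8
cycle 5: stall // r0:5,r1:2,r2:Mul2,r3:2,r4:Mul1,r5:8
cycle 6: stall // r0:5,r1:2,r2:Mul2,r3:2,r4:Mul1,r5:8
cycle 7: CDB Mul1=10; issue MUL r1<-Mul1 // r0:5,r1:Mul1,r2:Mul2,r3:2,r4:10,r5:8
cycle 8: CDB Mul2=5; issue ADD r5<-Add1 // r0:5,r1:Mul1,r2:5,r3:2,r4:10,r5:Add1
cycle 9: issue SUB r5<-Add2 // r0:5,r1:Mul1,r2:5,r3:2,r4:10,r5:Add2
cycle 10: CDB Add1=13; issue SUB r2<-Add1 // r0:5,r1:Mul1,r2:Add1,r3:2,r4:10,r5:Add2
cycle 11: CDB Add2=-5; issue ADD r4<-Add2 // r0:5,r1:Mul1,r2:Add1,r3:2,r4:Add2,r5:-5
cycle 12: CDB Mul1=20; issue MUL r5<-Mul1 // r0:5,r1:20,r2:Add1,r3:2,r4:Add2,r5:Mul1
cycle 13: CDB Add1=7; issue SUB r1<-Add1 // r0:5,r1:Add1,r2:7,r3:2,r4:Add2,r5:Mul1
cycle 14: - // r0:5,r1:Add1,r2:7,r3:2,r4:Add2,r5:Mul1
cycle 15: CDB Add1=-15 // r0:5,r1:-15,r2:7,r3:2,r4:Add2,r5:Mul1

STATUS = TAG Add2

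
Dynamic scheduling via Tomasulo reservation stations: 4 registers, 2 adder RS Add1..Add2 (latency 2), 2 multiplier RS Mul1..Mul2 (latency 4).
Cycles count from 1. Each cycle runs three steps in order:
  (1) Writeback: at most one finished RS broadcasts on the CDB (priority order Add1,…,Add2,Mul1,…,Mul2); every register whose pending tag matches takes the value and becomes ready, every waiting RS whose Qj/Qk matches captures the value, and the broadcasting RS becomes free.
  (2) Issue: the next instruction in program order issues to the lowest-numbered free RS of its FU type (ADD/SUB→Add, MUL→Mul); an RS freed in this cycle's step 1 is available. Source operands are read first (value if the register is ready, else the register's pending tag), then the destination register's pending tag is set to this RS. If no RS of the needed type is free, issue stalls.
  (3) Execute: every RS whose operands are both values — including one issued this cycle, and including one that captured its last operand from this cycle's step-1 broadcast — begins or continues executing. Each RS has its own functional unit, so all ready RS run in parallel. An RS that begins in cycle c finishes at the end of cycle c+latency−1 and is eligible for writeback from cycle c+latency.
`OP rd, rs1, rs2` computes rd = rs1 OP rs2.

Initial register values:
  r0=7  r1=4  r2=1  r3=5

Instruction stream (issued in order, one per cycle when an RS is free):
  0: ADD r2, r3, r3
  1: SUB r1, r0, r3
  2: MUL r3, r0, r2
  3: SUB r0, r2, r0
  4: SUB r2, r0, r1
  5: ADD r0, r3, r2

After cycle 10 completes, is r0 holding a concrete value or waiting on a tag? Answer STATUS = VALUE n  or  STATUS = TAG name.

STATUS = VALUE 71

c1: issue ADD r2<-Add1 | r0:7,r1:4,r2:Add1,r3:5
c2: issue SUB r1<-Add2 | r0:7,r1:Add2,r2:Add1,r3:5
c3: CDB Add1=10; issue MUL r3<-Mul1 | r0:7,r1:Add2,r2:10,r3:Mul1
c4: CDB Add2=2; issue SUB r0<-Add1 | r0:Add1,r1:2,r2:10,r3:Mul1
c5: issue SUB r2<-Add2 | r0:Add1,r1:2,r2:Add2,r3:Mul1
c6: CDB Add1=3; issue ADD r0<-Add1 | r0:Add1,r1:2,r2:Add2,r3:Mul1
c7: CDB Mul1=70 | r0:Add1,r1:2,r2:Add2,r3:70
c8: CDB Add2=1 | r0:Add1,r1:2,r2:1,r3:70
c9: - | r0:Add1,r1:2,r2:1,r3:70
c10: CDB Add1=71 | r0:71,r1:2,r2:1,r3:70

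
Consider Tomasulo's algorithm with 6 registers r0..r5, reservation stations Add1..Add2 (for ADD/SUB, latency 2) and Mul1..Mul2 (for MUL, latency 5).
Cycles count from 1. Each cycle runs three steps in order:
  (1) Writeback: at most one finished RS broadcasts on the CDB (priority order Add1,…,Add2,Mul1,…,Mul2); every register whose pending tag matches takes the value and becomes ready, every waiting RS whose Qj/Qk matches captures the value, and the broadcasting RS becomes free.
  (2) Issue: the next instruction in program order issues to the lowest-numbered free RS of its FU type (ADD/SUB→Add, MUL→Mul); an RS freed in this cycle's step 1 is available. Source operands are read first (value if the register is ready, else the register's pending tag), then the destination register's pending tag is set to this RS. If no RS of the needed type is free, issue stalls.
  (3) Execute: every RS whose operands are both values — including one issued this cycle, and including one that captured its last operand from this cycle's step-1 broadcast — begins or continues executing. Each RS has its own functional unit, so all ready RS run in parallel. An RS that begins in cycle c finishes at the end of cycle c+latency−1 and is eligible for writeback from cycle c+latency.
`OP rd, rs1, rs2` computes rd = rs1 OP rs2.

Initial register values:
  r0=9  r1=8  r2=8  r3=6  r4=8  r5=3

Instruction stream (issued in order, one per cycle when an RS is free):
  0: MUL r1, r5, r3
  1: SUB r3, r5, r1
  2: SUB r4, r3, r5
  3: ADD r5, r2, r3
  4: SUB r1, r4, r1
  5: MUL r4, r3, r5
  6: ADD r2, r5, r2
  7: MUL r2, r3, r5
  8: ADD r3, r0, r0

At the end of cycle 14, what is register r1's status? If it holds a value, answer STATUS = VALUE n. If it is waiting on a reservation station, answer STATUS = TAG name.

STATUS = VALUE -36

  c1: issue MUL r1<-Mul1  regs: r0:9,r1:Mul1,r2:8,r3:6,r4:8,r5:3
  c2: issue SUB r3<-Add1  regs: r0:9,r1:Mul1,r2:8,r3:Add1,r4:8,r5:3
  c3: issue SUB r4<-Add2  regs: r0:9,r1:Mul1,r2:8,r3:Add1,r4:Add2,r5:3
  c4: stall  regs: r0:9,r1:Mul1,r2:8,r3:Add1,r4:Add2,r5:3
  c5: stall  regs: r0:9,r1:Mul1,r2:8,r3:Add1,r4:Add2,r5:3
  c6: CDB Mul1=18; stall  regs: r0:9,r1:18,r2:8,r3:Add1,r4:Add2,r5:3
  c7: stall  regs: r0:9,r1:18,r2:8,r3:Add1,r4:Add2,r5:3
  c8: CDB Add1=-15; issue ADD r5<-Add1  regs: r0:9,r1:18,r2:8,r3:-15,r4:Add2,r5:Add1
  c9: stall  regs: r0:9,r1:18,r2:8,r3:-15,r4:Add2,r5:Add1
  c10: CDB Add1=-7; issue SUB r1<-Add1  regs: r0:9,r1:Add1,r2:8,r3:-15,r4:Add2,r5:-7
  c11: CDB Add2=-18; issue MUL r4<-Mul1  regs: r0:9,r1:Add1,r2:8,r3:-15,r4:Mul1,r5:-7
  c12: issue ADD r2<-Add2  regs: r0:9,r1:Add1,r2:Add2,r3:-15,r4:Mul1,r5:-7
  c13: CDB Add1=-36; issue MUL r2<-Mul2  regs: r0:9,r1:-36,r2:Mul2,r3:-15,r4:Mul1,r5:-7
  c14: CDB Add2=1; issue ADD r3<-Add1  regs: r0:9,r1:-36,r2:Mul2,r3:Add1,r4:Mul1,r5:-7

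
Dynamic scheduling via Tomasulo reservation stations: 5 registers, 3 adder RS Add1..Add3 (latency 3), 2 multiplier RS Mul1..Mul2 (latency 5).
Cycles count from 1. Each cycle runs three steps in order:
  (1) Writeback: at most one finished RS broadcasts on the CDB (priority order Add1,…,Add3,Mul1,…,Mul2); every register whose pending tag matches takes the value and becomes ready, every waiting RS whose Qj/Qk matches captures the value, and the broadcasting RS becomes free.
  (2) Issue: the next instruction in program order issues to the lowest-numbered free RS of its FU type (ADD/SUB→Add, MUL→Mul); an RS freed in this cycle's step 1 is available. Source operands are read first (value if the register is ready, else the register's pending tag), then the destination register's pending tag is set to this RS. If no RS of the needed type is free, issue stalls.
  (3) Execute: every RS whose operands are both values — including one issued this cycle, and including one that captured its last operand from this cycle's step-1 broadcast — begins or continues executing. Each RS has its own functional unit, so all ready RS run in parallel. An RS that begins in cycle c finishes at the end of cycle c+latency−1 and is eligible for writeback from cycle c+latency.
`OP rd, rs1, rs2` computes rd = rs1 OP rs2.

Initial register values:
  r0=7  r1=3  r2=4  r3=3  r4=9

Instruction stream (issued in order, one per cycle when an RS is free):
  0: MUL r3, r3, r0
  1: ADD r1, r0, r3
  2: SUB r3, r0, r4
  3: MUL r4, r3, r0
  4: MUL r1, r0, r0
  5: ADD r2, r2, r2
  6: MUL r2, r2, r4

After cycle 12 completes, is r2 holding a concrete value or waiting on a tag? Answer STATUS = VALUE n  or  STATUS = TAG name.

  c1: issue MUL r3<-Mul1  regs: r0:7,r1:3,r2:4,r3:Mul1,r4:9
  c2: issue ADD r1<-Add1  regs: r0:7,r1:Add1,r2:4,r3:Mul1,r4:9
  c3: issue SUB r3<-Add2  regs: r0:7,r1:Add1,r2:4,r3:Add2,r4:9
  c4: issue MUL r4<-Mul2  regs: r0:7,r1:Add1,r2:4,r3:Add2,r4:Mul2
  c5: stall  regs: r0:7,r1:Add1,r2:4,r3:Add2,r4:Mul2
  c6: CDB Add2=-2; stall  regs: r0:7,r1:Add1,r2:4,r3:-2,r4:Mul2
  c7: CDB Mul1=21; issue MUL r1<-Mul1  regs: r0:7,r1:Mul1,r2:4,r3:-2,r4:Mul2
  c8: issue ADD r2<-Add2  regs: r0:7,r1:Mul1,r2:Add2,r3:-2,r4:Mul2
  c9: stall  regs: r0:7,r1:Mul1,r2:Add2,r3:-2,r4:Mul2
  c10: CDB Add1=28; stall  regs: r0:7,r1:Mul1,r2:Add2,r3:-2,r4:Mul2
  c11: CDB Add2=8; stall  regs: r0:7,r1:Mul1,r2:8,r3:-2,r4:Mul2
  c12: CDB Mul1=49; issue MUL r2<-Mul1  regs: r0:7,r1:49,r2:Mul1,r3:-2,r4:Mul2

STATUS = TAG Mul1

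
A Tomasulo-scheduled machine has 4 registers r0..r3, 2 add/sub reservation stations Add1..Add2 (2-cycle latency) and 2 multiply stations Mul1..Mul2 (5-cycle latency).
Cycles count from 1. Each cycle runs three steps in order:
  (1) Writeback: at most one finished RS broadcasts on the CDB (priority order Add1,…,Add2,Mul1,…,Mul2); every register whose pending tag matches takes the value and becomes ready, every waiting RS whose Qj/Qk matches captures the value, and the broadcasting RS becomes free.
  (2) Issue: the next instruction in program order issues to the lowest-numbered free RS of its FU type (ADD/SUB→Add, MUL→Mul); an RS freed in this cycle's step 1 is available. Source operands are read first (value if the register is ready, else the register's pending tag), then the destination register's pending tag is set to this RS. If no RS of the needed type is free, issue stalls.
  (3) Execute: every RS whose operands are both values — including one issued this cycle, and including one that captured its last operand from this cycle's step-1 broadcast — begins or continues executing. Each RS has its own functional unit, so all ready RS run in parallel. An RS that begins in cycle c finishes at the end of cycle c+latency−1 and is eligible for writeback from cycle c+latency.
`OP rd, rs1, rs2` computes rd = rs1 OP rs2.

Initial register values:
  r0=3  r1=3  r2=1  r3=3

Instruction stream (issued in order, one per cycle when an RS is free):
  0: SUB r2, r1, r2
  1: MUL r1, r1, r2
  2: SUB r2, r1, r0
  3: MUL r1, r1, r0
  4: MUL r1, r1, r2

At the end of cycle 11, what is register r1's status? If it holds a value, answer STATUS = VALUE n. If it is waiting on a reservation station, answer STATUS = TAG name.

STATUS = TAG Mul1

  c1: issue SUB r2<-Add1  regs: r0:3,r1:3,r2:Add1,r3:3
  c2: issue MUL r1<-Mul1  regs: r0:3,r1:Mul1,r2:Add1,r3:3
  c3: CDB Add1=2; issue SUB r2<-Add1  regs: r0:3,r1:Mul1,r2:Add1,r3:3
  c4: issue MUL r1<-Mul2  regs: r0:3,r1:Mul2,r2:Add1,r3:3
  c5: stall  regs: r0:3,r1:Mul2,r2:Add1,r3:3
  c6: stall  regs: r0:3,r1:Mul2,r2:Add1,r3:3
  c7: stall  regs: r0:3,r1:Mul2,r2:Add1,r3:3
  c8: CDB Mul1=6; issue MUL r1<-Mul1  regs: r0:3,r1:Mul1,r2:Add1,r3:3
  c9: -  regs: r0:3,r1:Mul1,r2:Add1,r3:3
  c10: CDB Add1=3  regs: r0:3,r1:Mul1,r2:3,r3:3
  c11: -  regs: r0:3,r1:Mul1,r2:3,r3:3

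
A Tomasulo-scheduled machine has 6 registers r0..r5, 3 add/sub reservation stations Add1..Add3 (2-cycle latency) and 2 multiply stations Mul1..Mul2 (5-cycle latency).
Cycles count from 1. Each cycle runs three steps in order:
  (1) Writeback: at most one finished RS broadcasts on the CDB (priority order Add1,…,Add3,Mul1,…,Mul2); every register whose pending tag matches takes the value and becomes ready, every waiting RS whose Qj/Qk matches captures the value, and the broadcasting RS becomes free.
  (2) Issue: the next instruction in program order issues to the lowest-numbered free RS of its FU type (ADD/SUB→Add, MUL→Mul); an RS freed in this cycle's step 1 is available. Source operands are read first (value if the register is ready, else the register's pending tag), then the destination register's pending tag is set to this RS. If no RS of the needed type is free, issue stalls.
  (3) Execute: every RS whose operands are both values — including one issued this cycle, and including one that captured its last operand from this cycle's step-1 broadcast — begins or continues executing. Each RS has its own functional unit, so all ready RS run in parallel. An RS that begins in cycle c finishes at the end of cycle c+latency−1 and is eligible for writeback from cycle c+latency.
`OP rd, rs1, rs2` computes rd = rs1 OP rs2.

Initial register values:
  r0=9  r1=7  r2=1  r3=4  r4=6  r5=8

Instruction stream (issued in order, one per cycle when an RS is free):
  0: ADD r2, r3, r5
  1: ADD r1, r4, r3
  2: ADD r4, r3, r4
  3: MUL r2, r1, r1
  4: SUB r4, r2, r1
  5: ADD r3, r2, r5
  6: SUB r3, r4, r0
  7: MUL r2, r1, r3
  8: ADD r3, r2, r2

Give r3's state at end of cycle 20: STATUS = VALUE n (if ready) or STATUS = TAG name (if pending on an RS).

STATUS = VALUE 1620

c1: issue ADD r2<-Add1 | r0:9,r1:7,r2:Add1,r3:4,r4:6,r5:8
c2: issue ADD r1<-Add2 | r0:9,r1:Add2,r2:Add1,r3:4,r4:6,r5:8
c3: CDB Add1=12; issue ADD r4<-Add1 | r0:9,r1:Add2,r2:12,r3:4,r4:Add1,r5:8
c4: CDB Add2=10; issue MUL r2<-Mul1 | r0:9,r1:10,r2:Mul1,r3:4,r4:Add1,r5:8
c5: CDB Add1=10; issue SUB r4<-Add1 | r0:9,r1:10,r2:Mul1,r3:4,r4:Add1,r5:8
c6: issue ADD r3<-Add2 | r0:9,r1:10,r2:Mul1,r3:Add2,r4:Add1,r5:8
c7: issue SUB r3<-Add3 | r0:9,r1:10,r2:Mul1,r3:Add3,r4:Add1,r5:8
c8: issue MUL r2<-Mul2 | r0:9,r1:10,r2:Mul2,r3:Add3,r4:Add1,r5:8
c9: CDB Mul1=100; stall | r0:9,r1:10,r2:Mul2,r3:Add3,r4:Add1,r5:8
c10: stall | r0:9,r1:10,r2:Mul2,r3:Add3,r4:Add1,r5:8
c11: CDB Add1=90; issue ADD r3<-Add1 | r0:9,r1:10,r2:Mul2,r3:Add1,r4:90,r5:8
c12: CDB Add2=108 | r0:9,r1:10,r2:Mul2,r3:Add1,r4:90,r5:8
c13: CDB Add3=81 | r0:9,r1:10,r2:Mul2,r3:Add1,r4:90,r5:8
c14: - | r0:9,r1:10,r2:Mul2,r3:Add1,r4:90,r5:8
c15: - | r0:9,r1:10,r2:Mul2,r3:Add1,r4:90,r5:8
c16: - | r0:9,r1:10,r2:Mul2,r3:Add1,r4:90,r5:8
c17: - | r0:9,r1:10,r2:Mul2,r3:Add1,r4:90,r5:8
c18: CDB Mul2=810 | r0:9,r1:10,r2:810,r3:Add1,r4:90,r5:8
c19: - | r0:9,r1:10,r2:810,r3:Add1,r4:90,r5:8
c20: CDB Add1=1620 | r0:9,r1:10,r2:810,r3:1620,r4:90,r5:8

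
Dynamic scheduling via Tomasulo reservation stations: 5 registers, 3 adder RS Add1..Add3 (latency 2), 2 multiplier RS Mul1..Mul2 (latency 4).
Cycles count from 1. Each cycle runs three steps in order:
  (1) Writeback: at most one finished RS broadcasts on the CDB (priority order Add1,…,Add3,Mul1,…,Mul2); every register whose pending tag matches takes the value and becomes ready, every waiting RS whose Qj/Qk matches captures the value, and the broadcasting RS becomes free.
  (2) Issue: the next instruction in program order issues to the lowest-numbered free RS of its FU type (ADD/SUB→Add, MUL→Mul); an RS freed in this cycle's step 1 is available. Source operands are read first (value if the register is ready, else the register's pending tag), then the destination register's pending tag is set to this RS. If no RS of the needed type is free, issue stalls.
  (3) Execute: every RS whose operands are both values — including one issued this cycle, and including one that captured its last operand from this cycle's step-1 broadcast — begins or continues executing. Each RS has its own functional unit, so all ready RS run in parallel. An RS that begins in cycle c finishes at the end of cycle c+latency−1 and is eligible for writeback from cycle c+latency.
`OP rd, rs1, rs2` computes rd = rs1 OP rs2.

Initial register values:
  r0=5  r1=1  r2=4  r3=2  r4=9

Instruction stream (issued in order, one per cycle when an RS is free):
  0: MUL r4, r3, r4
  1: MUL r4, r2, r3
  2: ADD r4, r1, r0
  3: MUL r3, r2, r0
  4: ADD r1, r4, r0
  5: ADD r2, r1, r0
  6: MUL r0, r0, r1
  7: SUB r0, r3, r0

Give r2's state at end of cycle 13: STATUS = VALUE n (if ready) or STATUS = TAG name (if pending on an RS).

STATUS = VALUE 16

c1: issue MUL r4<-Mul1 | r0:5,r1:1,r2:4,r3:2,r4:Mul1
c2: issue MUL r4<-Mul2 | r0:5,r1:1,r2:4,r3:2,r4:Mul2
c3: issue ADD r4<-Add1 | r0:5,r1:1,r2:4,r3:2,r4:Add1
c4: stall | r0:5,r1:1,r2:4,r3:2,r4:Add1
c5: CDB Add1=6; stall | r0:5,r1:1,r2:4,r3:2,r4:6
c6: CDB Mul1=18; issue MUL r3<-Mul1 | r0:5,r1:1,r2:4,r3:Mul1,r4:6
c7: CDB Mul2=8; issue ADD r1<-Add1 | r0:5,r1:Add1,r2:4,r3:Mul1,r4:6
c8: issue ADD r2<-Add2 | r0:5,r1:Add1,r2:Add2,r3:Mul1,r4:6
c9: CDB Add1=11; issue MUL r0<-Mul2 | r0:Mul2,r1:11,r2:Add2,r3:Mul1,r4:6
c10: CDB Mul1=20; issue SUB r0<-Add1 | r0:Add1,r1:11,r2:Add2,r3:20,r4:6
c11: CDB Add2=16 | r0:Add1,r1:11,r2:16,r3:20,r4:6
c12: - | r0:Add1,r1:11,r2:16,r3:20,r4:6
c13: CDB Mul2=55 | r0:Add1,r1:11,r2:16,r3:20,r4:6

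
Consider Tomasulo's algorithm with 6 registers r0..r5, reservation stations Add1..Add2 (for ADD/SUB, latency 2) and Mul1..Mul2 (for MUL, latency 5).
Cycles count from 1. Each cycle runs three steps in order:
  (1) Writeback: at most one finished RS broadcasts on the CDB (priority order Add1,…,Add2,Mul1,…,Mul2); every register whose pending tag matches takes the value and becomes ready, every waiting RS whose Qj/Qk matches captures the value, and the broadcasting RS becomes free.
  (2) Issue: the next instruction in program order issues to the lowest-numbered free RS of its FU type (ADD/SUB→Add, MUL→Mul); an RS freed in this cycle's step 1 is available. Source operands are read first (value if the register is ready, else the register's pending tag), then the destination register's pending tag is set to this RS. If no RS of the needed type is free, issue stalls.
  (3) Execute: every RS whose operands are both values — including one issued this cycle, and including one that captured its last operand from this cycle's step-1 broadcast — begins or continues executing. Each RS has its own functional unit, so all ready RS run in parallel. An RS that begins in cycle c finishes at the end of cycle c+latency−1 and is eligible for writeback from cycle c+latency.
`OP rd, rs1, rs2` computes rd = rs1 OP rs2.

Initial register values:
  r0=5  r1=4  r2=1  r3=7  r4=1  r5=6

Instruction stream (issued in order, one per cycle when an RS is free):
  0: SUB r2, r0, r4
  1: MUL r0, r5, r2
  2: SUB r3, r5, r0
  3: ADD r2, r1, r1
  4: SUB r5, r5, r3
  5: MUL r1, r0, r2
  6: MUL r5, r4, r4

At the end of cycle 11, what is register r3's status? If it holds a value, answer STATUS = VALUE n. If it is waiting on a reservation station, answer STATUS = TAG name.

  c1: issue SUB r2<-Add1  regs: r0:5,r1:4,r2:Add1,r3:7,r4:1,r5:6
  c2: issue MUL r0<-Mul1  regs: r0:Mul1,r1:4,r2:Add1,r3:7,r4:1,r5:6
  c3: CDB Add1=4; issue SUB r3<-Add1  regs: r0:Mul1,r1:4,r2:4,r3:Add1,r4:1,r5:6
  c4: issue ADD r2<-Add2  regs: r0:Mul1,r1:4,r2:Add2,r3:Add1,r4:1,r5:6
  c5: stall  regs: r0:Mul1,r1:4,r2:Add2,r3:Add1,r4:1,r5:6
  c6: CDB Add2=8; issue SUB r5<-Add2  regs: r0:Mul1,r1:4,r2:8,r3:Add1,r4:1,r5:Add2
  c7: issue MUL r1<-Mul2  regs: r0:Mul1,r1:Mul2,r2:8,r3:Add1,r4:1,r5:Add2
  c8: CDB Mul1=24; issue MUL r5<-Mul1  regs: r0:24,r1:Mul2,r2:8,r3:Add1,r4:1,r5:Mul1
  c9: -  regs: r0:24,r1:Mul2,r2:8,r3:Add1,r4:1,r5:Mul1
  c10: CDB Add1=-18  regs: r0:24,r1:Mul2,r2:8,r3:-18,r4:1,r5:Mul1
  c11: -  regs: r0:24,r1:Mul2,r2:8,r3:-18,r4:1,r5:Mul1

STATUS = VALUE -18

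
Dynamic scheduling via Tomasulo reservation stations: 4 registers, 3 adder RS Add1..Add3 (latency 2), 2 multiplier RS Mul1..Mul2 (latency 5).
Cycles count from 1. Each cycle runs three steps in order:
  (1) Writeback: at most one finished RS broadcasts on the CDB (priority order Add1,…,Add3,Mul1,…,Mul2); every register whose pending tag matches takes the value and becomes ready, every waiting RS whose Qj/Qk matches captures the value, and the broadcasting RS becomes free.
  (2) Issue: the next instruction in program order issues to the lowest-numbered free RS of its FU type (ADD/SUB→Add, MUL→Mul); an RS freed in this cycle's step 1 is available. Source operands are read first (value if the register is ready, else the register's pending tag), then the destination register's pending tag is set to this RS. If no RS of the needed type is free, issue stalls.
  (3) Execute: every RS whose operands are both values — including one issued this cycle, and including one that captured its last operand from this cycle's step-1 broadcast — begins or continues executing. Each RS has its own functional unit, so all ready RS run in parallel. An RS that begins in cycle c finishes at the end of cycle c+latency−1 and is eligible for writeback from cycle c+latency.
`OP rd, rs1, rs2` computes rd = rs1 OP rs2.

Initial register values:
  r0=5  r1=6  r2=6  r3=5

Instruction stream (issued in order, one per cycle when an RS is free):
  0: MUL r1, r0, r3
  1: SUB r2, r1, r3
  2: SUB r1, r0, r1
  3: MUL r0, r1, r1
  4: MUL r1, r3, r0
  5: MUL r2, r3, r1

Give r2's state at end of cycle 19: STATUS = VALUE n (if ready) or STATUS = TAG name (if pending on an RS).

  c1: issue MUL r1<-Mul1  regs: r0:5,r1:Mul1,r2:6,r3:5
  c2: issue SUB r2<-Add1  regs: r0:5,r1:Mul1,r2:Add1,r3:5
  c3: issue SUB r1<-Add2  regs: r0:5,r1:Add2,r2:Add1,r3:5
  c4: issue MUL r0<-Mul2  regs: r0:Mul2,r1:Add2,r2:Add1,r3:5
  c5: stall  regs: r0:Mul2,r1:Add2,r2:Add1,r3:5
  c6: CDB Mul1=25; issue MUL r1<-Mul1  regs: r0:Mul2,r1:Mul1,r2:Add1,r3:5
  c7: stall  regs: r0:Mul2,r1:Mul1,r2:Add1,r3:5
  c8: CDB Add1=20; stall  regs: r0:Mul2,r1:Mul1,r2:20,r3:5
  c9: CDB Add2=-20; stall  regs: r0:Mul2,r1:Mul1,r2:20,r3:5
  c10: stall  regs: r0:Mul2,r1:Mul1,r2:20,r3:5
  c11: stall  regs: r0:Mul2,r1:Mul1,r2:20,r3:5
  c12: stall  regs: r0:Mul2,r1:Mul1,r2:20,r3:5
  c13: stall  regs: r0:Mul2,r1:Mul1,r2:20,r3:5
  c14: CDB Mul2=400; issue MUL r2<-Mul2  regs: r0:400,r1:Mul1,r2:Mul2,r3:5
  c15: -  regs: r0:400,r1:Mul1,r2:Mul2,r3:5
  c16: -  regs: r0:400,r1:Mul1,r2:Mul2,r3:5
  c17: -  regs: r0:400,r1:Mul1,r2:Mul2,r3:5
  c18: -  regs: r0:400,r1:Mul1,r2:Mul2,r3:5
  c19: CDB Mul1=2000  regs: r0:400,r1:2000,r2:Mul2,r3:5

STATUS = TAG Mul2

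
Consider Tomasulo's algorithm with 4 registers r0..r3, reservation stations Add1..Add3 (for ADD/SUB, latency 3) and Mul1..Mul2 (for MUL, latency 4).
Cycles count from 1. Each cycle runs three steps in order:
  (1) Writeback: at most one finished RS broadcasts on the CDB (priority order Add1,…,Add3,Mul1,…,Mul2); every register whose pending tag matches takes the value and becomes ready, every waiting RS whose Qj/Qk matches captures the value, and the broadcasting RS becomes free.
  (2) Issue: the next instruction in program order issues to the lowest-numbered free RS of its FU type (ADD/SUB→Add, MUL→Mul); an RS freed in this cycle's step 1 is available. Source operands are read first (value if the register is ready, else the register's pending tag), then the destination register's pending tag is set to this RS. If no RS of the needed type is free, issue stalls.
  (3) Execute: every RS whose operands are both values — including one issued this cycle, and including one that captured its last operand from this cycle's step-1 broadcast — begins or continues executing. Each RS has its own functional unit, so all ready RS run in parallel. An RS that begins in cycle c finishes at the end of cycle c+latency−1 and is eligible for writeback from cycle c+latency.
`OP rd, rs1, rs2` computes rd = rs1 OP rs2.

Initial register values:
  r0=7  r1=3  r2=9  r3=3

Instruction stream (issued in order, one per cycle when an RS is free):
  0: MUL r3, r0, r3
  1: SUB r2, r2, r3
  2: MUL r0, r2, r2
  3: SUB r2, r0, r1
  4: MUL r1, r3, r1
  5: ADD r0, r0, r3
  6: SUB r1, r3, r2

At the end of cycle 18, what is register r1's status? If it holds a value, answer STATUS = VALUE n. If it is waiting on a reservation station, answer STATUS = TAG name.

cycle 1: issue MUL r3<-Mul1 // r0:7,r1:3,r2:9,r3:Mul1
cycle 2: issue SUB r2<-Add1 // r0:7,r1:3,r2:Add1,r3:Mul1
cycle 3: issue MUL r0<-Mul2 // r0:Mul2,r1:3,r2:Add1,r3:Mul1
cycle 4: issue SUB r2<-Add2 // r0:Mul2,r1:3,r2:Add2,r3:Mul1
cycle 5: CDB Mul1=21; issue MUL r1<-Mul1 // r0:Mul2,r1:Mul1,r2:Add2,r3:21
cycle 6: issue ADD r0<-Add3 // r0:Add3,r1:Mul1,r2:Add2,r3:21
cycle 7: stall // r0:Add3,r1:Mul1,r2:Add2,r3:21
cycle 8: CDB Add1=-12; issue SUB r1<-Add1 // r0:Add3,r1:Add1,r2:Add2,r3:21
cycle 9: CDB Mul1=63 // r0:Add3,r1:Add1,r2:Add2,r3:21
cycle 10: - // r0:Add3,r1:Add1,r2:Add2,r3:21
cycle 11: - // r0:Add3,r1:Add1,r2:Add2,r3:21
cycle 12: CDB Mul2=144 // r0:Add3,r1:Add1,r2:Add2,r3:21
cycle 13: - // r0:Add3,r1:Add1,r2:Add2,r3:21
cycle 14: - // r0:Add3,r1:Add1,r2:Add2,r3:21
cycle 15: CDB Add2=141 // r0:Add3,r1:Add1,r2:141,r3:21
cycle 16: CDB Add3=165 // r0:165,r1:Add1,r2:141,r3:21
cycle 17: - // r0:165,r1:Add1,r2:141,r3:21
cycle 18: CDB Add1=-120 // r0:165,r1:-120,r2:141,r3:21

STATUS = VALUE -120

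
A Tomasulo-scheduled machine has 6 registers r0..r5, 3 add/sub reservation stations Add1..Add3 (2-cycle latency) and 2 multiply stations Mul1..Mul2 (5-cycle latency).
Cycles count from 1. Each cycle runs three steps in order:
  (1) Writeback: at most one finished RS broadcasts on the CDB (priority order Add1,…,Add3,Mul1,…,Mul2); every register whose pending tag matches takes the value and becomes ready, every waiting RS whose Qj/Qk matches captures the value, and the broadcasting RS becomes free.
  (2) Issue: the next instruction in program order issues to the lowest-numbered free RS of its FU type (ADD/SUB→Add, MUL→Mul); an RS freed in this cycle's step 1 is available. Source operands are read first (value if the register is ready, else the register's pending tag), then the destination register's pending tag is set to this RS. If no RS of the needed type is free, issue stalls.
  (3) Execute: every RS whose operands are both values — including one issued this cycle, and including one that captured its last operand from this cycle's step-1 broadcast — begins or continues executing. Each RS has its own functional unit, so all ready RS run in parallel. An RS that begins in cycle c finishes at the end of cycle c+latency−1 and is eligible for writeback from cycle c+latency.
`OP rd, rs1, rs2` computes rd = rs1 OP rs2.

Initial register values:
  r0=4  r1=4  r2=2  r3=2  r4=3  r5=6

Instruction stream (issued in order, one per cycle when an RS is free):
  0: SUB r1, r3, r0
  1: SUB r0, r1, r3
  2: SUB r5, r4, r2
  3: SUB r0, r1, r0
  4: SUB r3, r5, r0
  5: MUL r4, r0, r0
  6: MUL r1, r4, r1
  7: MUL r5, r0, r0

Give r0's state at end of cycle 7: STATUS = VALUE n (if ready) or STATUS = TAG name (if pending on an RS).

STATUS = TAG Add3

c1: issue SUB r1<-Add1 | r0:4,r1:Add1,r2:2,r3:2,r4:3,r5:6
c2: issue SUB r0<-Add2 | r0:Add2,r1:Add1,r2:2,r3:2,r4:3,r5:6
c3: CDB Add1=-2; issue SUB r5<-Add1 | r0:Add2,r1:-2,r2:2,r3:2,r4:3,r5:Add1
c4: issue SUB r0<-Add3 | r0:Add3,r1:-2,r2:2,r3:2,r4:3,r5:Add1
c5: CDB Add1=1; issue SUB r3<-Add1 | r0:Add3,r1:-2,r2:2,r3:Add1,r4:3,r5:1
c6: CDB Add2=-4; issue MUL r4<-Mul1 | r0:Add3,r1:-2,r2:2,r3:Add1,r4:Mul1,r5:1
c7: issue MUL r1<-Mul2 | r0:Add3,r1:Mul2,r2:2,r3:Add1,r4:Mul1,r5:1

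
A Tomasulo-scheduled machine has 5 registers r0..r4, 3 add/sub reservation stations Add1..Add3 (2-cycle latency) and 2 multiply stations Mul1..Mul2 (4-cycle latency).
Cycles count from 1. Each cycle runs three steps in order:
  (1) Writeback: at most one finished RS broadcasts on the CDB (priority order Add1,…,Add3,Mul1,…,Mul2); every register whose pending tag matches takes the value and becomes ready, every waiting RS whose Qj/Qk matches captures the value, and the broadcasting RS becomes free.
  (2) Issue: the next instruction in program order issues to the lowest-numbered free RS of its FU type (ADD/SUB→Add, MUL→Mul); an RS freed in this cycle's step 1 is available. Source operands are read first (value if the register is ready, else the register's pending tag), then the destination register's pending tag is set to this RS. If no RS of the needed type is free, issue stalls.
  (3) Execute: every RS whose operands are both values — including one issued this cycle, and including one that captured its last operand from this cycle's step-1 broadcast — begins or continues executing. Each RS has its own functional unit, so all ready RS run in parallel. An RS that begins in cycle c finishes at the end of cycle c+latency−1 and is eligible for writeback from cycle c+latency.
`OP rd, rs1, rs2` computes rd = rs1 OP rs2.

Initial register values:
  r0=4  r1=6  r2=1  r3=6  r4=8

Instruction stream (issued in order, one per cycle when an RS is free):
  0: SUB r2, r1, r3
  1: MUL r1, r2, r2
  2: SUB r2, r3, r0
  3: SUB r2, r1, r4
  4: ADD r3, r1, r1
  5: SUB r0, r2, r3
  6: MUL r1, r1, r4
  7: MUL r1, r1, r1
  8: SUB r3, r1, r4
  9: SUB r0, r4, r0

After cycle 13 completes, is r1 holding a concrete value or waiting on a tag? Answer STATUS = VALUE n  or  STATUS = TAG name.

STATUS = TAG Mul2

cycle 1: issue SUB r2<-Add1 // r0:4,r1:6,r2:Add1,r3:6,r4:8
cycle 2: issue MUL r1<-Mul1 // r0:4,r1:Mul1,r2:Add1,r3:6,r4:8
cycle 3: CDB Add1=0; issue SUB r2<-Add1 // r0:4,r1:Mul1,r2:Add1,r3:6,r4:8
cycle 4: issue SUB r2<-Add2 // r0:4,r1:Mul1,r2:Add2,r3:6,r4:8
cycle 5: CDB Add1=2; issue ADD r3<-Add1 // r0:4,r1:Mul1,r2:Add2,r3:Add1,r4:8
cycle 6: issue SUB r0<-Add3 // r0:Add3,r1:Mul1,r2:Add2,r3:Add1,r4:8
cycle 7: CDB Mul1=0; issue MUL r1<-Mul1 // r0:Add3,r1:Mul1,r2:Add2,r3:Add1,r4:8
cycle 8: issue MUL r1<-Mul2 // r0:Add3,r1:Mul2,r2:Add2,r3:Add1,r4:8
cycle 9: CDB Add1=0; issue SUB r3<-Add1 // r0:Add3,r1:Mul2,r2:Add2,r3:Add1,r4:8
cycle 10: CDB Add2=-8; issue SUB r0<-Add2 // r0:Add2,r1:Mul2,r2:-8,r3:Add1,r4:8
cycle 11: CDB Mul1=0 // r0:Add2,r1:Mul2,r2:-8,r3:Add1,r4:8
cycle 12: CDB Add3=-8 // r0:Add2,r1:Mul2,r2:-8,r3:Add1,r4:8
cycle 13: - // r0:Add2,r1:Mul2,r2:-8,r3:Add1,r4:8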